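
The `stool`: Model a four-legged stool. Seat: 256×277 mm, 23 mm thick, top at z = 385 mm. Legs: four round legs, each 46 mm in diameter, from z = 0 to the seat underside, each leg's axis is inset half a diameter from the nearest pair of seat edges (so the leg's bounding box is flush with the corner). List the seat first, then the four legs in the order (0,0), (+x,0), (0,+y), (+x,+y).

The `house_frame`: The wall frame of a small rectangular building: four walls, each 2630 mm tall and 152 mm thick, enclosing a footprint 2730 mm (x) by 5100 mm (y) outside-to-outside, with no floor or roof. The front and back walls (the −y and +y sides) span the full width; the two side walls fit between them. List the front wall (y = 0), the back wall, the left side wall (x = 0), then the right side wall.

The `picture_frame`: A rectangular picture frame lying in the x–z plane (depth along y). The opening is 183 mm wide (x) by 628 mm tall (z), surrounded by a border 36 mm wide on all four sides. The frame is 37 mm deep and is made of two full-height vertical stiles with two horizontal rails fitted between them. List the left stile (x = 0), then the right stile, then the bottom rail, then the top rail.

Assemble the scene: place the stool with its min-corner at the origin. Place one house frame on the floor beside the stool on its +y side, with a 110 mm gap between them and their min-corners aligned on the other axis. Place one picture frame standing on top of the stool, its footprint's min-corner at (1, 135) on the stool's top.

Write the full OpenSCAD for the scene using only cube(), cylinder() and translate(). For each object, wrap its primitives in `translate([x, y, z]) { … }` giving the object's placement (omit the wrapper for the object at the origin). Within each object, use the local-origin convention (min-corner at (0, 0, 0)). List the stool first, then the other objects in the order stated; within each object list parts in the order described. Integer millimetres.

translate([0, 0, 362]) cube([256, 277, 23]);
translate([23, 23, 0]) cylinder(h = 362, r = 23);
translate([233, 23, 0]) cylinder(h = 362, r = 23);
translate([23, 254, 0]) cylinder(h = 362, r = 23);
translate([233, 254, 0]) cylinder(h = 362, r = 23);
translate([0, 387, 0]) {
  cube([2730, 152, 2630]);
  translate([0, 4948, 0]) cube([2730, 152, 2630]);
  translate([0, 152, 0]) cube([152, 4796, 2630]);
  translate([2578, 152, 0]) cube([152, 4796, 2630]);
}
translate([1, 135, 385]) {
  cube([36, 37, 700]);
  translate([219, 0, 0]) cube([36, 37, 700]);
  translate([36, 0, 0]) cube([183, 37, 36]);
  translate([36, 0, 664]) cube([183, 37, 36]);
}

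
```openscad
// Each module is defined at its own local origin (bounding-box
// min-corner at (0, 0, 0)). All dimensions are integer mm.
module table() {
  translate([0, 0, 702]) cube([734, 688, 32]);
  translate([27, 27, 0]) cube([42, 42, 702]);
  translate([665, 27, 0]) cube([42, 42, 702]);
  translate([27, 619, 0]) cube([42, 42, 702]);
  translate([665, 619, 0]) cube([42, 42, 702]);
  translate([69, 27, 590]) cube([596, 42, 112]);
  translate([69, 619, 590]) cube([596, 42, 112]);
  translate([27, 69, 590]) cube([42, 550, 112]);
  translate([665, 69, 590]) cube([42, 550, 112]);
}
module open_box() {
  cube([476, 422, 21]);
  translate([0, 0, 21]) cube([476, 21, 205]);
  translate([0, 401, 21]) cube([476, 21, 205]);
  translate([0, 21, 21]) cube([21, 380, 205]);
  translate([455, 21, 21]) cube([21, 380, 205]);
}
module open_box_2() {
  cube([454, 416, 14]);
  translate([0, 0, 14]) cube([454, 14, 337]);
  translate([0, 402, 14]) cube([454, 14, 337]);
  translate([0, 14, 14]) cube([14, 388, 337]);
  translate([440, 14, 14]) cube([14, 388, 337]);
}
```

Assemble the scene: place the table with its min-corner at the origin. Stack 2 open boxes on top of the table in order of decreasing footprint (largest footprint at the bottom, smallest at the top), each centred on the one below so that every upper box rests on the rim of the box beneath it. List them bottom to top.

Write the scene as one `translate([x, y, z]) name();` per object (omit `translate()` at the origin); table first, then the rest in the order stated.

table();
translate([129, 133, 734]) open_box();
translate([140, 136, 960]) open_box_2();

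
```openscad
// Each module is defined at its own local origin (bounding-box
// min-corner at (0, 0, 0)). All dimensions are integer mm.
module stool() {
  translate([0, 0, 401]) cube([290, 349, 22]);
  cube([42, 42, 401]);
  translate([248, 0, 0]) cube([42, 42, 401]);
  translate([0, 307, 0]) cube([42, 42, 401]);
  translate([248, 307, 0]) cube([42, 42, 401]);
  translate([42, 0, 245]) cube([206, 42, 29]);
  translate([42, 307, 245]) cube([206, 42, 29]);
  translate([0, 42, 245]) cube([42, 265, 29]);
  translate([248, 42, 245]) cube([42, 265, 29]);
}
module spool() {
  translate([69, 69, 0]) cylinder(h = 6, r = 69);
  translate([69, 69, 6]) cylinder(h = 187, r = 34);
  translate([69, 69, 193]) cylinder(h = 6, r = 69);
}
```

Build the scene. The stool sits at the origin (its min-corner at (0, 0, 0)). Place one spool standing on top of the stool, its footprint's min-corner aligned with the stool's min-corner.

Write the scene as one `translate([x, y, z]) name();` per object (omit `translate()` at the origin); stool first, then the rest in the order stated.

stool();
translate([0, 0, 423]) spool();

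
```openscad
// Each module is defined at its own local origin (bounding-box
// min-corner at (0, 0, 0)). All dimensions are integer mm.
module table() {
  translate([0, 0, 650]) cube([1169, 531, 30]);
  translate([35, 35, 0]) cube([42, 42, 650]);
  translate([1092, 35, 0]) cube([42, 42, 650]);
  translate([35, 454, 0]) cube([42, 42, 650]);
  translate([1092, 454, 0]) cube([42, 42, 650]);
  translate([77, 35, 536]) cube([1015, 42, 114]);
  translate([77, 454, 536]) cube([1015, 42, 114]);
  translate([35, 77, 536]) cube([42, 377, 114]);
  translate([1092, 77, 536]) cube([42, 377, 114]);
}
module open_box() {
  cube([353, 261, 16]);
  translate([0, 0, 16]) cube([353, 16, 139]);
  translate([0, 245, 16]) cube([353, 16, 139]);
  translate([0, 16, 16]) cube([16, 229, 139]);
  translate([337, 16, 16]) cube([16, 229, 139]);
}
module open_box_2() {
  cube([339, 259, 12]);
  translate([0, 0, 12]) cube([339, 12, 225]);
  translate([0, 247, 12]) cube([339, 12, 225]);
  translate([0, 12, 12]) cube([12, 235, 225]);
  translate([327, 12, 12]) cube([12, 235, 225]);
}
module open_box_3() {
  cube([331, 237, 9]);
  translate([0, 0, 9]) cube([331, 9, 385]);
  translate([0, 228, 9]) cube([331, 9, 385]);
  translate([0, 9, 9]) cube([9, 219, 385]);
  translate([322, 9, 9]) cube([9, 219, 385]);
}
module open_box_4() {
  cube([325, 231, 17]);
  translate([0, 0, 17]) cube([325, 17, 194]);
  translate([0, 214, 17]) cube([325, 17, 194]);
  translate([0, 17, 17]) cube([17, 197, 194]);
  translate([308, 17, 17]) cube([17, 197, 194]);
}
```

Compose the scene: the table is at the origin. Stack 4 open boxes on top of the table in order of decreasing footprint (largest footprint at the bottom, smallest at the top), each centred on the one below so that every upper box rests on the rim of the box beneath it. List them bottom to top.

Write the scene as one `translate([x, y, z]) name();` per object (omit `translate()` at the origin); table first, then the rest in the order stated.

table();
translate([408, 135, 680]) open_box();
translate([415, 136, 835]) open_box_2();
translate([419, 147, 1072]) open_box_3();
translate([422, 150, 1466]) open_box_4();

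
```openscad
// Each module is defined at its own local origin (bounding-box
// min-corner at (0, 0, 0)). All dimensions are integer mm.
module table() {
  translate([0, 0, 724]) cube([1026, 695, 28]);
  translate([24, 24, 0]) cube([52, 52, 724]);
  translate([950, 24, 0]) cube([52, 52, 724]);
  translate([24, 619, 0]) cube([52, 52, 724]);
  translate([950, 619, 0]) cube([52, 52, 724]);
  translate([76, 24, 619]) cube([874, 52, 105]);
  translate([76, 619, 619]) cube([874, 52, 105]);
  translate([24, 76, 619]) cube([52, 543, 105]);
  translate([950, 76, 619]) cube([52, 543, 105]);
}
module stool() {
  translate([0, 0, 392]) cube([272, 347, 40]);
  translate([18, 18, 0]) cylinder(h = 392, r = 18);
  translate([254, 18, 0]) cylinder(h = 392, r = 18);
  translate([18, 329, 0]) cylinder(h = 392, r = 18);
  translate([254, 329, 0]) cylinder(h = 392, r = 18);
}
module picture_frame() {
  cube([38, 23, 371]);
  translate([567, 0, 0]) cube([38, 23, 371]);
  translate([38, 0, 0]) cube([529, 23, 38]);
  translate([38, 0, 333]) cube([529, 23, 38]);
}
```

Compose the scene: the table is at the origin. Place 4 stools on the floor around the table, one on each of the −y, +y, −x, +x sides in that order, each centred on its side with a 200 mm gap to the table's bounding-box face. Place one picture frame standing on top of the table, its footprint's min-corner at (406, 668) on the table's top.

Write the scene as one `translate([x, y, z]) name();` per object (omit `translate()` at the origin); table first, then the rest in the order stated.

table();
translate([377, -547, 0]) stool();
translate([377, 895, 0]) stool();
translate([-472, 174, 0]) stool();
translate([1226, 174, 0]) stool();
translate([406, 668, 752]) picture_frame();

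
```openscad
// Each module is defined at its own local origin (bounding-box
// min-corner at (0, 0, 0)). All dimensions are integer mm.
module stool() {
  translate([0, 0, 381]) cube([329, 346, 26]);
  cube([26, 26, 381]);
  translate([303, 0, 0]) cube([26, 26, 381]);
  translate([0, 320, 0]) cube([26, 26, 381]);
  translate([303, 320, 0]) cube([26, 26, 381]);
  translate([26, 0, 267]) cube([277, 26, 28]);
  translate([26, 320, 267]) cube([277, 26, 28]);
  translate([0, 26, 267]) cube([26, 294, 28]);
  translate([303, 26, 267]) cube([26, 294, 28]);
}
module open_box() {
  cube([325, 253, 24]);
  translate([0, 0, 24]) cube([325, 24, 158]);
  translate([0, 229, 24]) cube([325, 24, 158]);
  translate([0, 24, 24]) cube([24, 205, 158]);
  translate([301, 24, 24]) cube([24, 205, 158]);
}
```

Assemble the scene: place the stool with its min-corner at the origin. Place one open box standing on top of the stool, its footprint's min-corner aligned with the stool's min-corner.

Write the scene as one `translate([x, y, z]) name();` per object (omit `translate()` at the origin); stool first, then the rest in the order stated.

stool();
translate([0, 0, 407]) open_box();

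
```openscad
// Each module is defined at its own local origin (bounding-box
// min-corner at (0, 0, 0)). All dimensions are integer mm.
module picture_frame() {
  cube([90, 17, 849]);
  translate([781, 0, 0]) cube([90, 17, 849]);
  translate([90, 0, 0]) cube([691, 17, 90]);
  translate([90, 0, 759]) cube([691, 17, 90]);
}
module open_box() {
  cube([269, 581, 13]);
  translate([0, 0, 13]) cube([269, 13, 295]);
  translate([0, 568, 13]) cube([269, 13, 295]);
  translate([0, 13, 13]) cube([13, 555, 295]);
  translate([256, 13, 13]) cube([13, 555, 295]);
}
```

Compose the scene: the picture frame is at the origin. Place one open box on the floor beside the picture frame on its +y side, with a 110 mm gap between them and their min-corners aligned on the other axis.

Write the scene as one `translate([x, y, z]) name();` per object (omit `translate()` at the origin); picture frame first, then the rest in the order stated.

picture_frame();
translate([0, 127, 0]) open_box();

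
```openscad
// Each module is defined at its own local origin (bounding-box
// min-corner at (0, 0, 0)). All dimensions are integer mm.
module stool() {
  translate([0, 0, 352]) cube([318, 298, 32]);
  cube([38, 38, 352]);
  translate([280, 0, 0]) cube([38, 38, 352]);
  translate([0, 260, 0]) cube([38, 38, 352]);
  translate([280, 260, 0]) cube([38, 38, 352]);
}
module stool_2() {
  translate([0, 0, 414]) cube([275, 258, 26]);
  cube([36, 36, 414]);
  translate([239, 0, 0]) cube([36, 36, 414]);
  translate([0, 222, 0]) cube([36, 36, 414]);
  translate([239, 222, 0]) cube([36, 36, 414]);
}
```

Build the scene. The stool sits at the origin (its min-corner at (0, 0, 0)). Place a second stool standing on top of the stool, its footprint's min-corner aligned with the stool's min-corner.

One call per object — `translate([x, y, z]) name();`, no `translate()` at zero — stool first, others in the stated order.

stool();
translate([0, 0, 384]) stool_2();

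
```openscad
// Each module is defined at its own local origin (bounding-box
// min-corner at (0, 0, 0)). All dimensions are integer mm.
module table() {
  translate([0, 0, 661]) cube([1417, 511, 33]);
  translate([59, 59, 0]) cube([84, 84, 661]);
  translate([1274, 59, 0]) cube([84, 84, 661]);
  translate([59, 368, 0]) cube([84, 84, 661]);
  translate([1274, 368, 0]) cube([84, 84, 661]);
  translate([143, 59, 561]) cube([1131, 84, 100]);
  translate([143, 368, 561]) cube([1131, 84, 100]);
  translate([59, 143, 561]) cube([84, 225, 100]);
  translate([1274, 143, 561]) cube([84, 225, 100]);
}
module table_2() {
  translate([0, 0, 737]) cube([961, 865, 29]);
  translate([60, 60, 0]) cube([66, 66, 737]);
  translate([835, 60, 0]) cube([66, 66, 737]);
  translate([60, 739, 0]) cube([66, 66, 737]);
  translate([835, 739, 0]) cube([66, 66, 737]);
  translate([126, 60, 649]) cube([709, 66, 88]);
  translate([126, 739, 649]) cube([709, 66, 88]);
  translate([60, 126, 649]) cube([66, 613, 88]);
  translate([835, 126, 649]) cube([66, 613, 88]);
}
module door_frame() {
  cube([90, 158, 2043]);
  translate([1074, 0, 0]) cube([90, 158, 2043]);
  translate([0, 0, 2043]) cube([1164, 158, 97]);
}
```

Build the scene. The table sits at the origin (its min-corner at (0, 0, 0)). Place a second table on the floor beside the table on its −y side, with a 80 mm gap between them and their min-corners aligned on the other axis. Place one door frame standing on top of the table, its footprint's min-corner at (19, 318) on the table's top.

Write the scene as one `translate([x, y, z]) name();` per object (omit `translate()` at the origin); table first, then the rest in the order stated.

table();
translate([0, -945, 0]) table_2();
translate([19, 318, 694]) door_frame();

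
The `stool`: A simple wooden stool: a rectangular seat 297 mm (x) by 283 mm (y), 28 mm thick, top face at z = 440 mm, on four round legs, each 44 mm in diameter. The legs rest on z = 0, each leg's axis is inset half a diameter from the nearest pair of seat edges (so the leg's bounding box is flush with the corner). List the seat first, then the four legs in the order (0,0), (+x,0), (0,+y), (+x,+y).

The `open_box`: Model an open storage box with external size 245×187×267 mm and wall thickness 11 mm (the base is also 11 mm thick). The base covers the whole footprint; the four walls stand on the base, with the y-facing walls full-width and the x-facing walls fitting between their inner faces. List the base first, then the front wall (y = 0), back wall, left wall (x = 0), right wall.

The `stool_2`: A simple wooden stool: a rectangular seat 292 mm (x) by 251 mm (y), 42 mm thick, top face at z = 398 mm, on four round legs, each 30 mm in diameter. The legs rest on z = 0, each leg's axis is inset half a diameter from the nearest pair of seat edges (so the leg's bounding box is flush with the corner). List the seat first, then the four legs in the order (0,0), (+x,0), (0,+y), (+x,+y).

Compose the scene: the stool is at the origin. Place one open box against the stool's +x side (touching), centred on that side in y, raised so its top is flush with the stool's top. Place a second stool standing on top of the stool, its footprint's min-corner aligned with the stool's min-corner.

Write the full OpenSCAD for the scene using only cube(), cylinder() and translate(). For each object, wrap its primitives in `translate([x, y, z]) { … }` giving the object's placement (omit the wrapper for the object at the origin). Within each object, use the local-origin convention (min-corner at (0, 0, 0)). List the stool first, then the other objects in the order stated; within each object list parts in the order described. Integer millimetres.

translate([0, 0, 412]) cube([297, 283, 28]);
translate([22, 22, 0]) cylinder(h = 412, r = 22);
translate([275, 22, 0]) cylinder(h = 412, r = 22);
translate([22, 261, 0]) cylinder(h = 412, r = 22);
translate([275, 261, 0]) cylinder(h = 412, r = 22);
translate([297, 48, 173]) {
  cube([245, 187, 11]);
  translate([0, 0, 11]) cube([245, 11, 256]);
  translate([0, 176, 11]) cube([245, 11, 256]);
  translate([0, 11, 11]) cube([11, 165, 256]);
  translate([234, 11, 11]) cube([11, 165, 256]);
}
translate([0, 0, 440]) {
  translate([0, 0, 356]) cube([292, 251, 42]);
  translate([15, 15, 0]) cylinder(h = 356, r = 15);
  translate([277, 15, 0]) cylinder(h = 356, r = 15);
  translate([15, 236, 0]) cylinder(h = 356, r = 15);
  translate([277, 236, 0]) cylinder(h = 356, r = 15);
}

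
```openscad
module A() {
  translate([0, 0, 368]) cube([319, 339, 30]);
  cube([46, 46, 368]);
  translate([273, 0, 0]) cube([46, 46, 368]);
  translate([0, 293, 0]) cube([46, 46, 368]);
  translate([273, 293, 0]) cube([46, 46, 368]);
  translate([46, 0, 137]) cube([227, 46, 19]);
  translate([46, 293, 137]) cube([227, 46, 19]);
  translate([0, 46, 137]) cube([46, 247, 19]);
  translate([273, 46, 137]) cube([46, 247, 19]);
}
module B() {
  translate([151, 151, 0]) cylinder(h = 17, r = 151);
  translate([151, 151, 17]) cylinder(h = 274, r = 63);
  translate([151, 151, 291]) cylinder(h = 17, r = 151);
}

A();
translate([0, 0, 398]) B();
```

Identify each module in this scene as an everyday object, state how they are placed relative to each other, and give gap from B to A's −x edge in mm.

A is a stool. B is a spool. The spool is on top of the stool. The gap from the spool to the stool's −x edge is 0 mm.

The spool's min-x is at 0; the stool's min-x is 0; gap = 0 mm.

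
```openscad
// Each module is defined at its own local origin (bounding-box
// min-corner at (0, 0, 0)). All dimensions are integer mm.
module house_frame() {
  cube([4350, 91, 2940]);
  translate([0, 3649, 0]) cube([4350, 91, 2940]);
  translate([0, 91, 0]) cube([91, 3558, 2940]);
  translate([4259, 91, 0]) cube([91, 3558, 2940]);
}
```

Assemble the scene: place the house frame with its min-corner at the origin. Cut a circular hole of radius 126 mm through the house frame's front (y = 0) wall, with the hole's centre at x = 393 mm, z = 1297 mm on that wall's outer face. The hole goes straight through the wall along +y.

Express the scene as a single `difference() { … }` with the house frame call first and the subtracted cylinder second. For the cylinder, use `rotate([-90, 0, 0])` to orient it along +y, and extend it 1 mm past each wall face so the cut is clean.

difference() {
  house_frame();
  translate([393, -1, 1297]) rotate([-90, 0, 0]) cylinder(h = 93, r = 126);
}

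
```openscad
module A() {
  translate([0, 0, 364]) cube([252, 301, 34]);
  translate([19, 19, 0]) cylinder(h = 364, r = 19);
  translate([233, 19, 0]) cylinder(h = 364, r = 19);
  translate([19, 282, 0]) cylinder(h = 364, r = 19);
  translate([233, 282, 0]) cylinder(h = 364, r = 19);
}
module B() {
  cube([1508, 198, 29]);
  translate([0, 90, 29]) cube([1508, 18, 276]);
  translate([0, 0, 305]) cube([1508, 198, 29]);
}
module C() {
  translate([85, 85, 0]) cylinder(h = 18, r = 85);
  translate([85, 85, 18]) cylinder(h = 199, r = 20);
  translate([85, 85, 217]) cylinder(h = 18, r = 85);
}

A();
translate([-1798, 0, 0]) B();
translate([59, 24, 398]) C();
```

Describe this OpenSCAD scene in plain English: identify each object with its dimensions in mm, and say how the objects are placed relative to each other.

A is a four-legged stool. The seat is a 252×301×34 mm slab whose top surface is at z = 398 mm; four round legs, each 38 mm in diameter, run from the floor (z = 0) to the underside of the seat, each leg's axis is inset half a diameter from the nearest pair of seat edges (so the leg's bounding box is flush with the corner).

B is an I-beam lying along x, 1508 mm long. Overall section height 334 mm. Two flanges 198 mm wide (y) and 29 mm thick, one on the floor and one at the top; a web 18 mm thick runs between them, centred on the flange width.

C is a spool: two coaxial disc flanges of radius 85 mm and thickness 18 mm, joined by a core cylinder of radius 20 mm and height 199 mm. The lower flange rests on z = 0 and the three cylinders share a vertical axis.

The I-beam is on the floor beside the stool on its −x side. The spool is on top of the stool.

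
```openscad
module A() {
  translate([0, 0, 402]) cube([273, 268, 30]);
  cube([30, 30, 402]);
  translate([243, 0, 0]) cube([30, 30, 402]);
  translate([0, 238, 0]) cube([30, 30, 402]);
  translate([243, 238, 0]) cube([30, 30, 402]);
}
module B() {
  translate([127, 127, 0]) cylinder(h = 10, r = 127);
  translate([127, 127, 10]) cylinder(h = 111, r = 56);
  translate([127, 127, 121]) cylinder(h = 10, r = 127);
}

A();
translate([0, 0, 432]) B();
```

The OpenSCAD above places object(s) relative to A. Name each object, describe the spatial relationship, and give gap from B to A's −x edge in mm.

A is a stool. B is a spool. The spool is on top of the stool. The gap from the spool to the stool's −x edge is 0 mm.

The spool's min-x is at 0; the stool's min-x is 0; gap = 0 mm.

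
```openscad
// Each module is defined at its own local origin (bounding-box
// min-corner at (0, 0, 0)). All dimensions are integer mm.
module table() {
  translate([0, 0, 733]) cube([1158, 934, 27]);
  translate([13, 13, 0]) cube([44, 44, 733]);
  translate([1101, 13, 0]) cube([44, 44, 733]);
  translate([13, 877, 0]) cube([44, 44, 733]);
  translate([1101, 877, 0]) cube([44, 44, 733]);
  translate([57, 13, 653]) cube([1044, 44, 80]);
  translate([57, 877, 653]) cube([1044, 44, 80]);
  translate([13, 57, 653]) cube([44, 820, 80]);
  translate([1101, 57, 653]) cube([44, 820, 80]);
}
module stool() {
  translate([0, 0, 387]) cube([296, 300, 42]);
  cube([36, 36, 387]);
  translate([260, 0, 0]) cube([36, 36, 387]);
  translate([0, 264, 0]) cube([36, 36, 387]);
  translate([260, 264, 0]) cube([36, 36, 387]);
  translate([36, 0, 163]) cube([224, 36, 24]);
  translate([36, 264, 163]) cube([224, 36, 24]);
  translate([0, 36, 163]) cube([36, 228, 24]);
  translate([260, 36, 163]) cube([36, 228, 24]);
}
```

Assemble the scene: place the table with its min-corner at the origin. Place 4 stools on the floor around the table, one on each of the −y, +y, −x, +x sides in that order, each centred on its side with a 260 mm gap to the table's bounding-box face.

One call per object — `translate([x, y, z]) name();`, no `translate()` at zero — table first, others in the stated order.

table();
translate([431, -560, 0]) stool();
translate([431, 1194, 0]) stool();
translate([-556, 317, 0]) stool();
translate([1418, 317, 0]) stool();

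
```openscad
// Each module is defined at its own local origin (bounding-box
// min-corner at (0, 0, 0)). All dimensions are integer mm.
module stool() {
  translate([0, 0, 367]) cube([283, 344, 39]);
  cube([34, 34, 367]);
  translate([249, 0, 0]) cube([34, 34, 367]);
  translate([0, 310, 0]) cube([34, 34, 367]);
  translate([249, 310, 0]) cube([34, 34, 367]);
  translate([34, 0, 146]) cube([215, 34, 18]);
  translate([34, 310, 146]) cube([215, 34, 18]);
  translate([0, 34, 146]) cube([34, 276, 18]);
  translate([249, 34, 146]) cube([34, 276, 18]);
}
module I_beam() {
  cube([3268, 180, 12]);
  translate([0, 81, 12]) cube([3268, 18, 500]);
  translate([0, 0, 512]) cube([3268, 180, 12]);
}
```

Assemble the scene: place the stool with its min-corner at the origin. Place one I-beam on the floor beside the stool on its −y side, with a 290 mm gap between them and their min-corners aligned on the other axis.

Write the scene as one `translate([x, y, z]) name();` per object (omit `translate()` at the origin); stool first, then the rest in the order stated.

stool();
translate([0, -470, 0]) I_beam();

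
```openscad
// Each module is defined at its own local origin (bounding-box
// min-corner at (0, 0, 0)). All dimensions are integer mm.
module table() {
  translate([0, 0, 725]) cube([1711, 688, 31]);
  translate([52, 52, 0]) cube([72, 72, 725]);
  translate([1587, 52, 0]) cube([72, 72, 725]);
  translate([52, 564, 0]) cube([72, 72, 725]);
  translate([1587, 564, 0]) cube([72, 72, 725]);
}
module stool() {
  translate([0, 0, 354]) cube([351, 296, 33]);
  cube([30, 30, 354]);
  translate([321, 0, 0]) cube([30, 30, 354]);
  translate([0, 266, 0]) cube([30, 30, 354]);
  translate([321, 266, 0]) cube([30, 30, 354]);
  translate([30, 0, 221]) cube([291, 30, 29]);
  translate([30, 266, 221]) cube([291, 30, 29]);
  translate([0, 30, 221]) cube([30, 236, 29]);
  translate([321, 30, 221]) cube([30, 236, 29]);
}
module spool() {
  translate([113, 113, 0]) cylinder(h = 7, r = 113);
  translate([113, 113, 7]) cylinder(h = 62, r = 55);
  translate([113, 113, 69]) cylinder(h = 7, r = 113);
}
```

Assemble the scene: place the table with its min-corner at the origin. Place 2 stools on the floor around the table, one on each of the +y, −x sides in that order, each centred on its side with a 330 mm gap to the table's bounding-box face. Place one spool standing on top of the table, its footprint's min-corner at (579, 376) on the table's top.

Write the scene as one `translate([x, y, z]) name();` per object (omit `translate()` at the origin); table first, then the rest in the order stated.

table();
translate([680, 1018, 0]) stool();
translate([-681, 196, 0]) stool();
translate([579, 376, 756]) spool();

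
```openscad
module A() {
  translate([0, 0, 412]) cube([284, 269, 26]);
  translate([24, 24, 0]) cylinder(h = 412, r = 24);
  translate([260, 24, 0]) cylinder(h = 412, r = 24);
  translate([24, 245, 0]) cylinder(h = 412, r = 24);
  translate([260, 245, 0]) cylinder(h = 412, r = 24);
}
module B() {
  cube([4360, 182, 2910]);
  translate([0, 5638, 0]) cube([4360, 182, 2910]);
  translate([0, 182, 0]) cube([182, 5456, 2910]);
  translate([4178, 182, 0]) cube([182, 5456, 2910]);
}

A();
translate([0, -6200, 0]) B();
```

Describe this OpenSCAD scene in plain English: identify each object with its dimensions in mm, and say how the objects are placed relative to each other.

A is a four-legged stool. The seat is a 284×269×26 mm slab whose top surface is at z = 438 mm; four round legs, each 48 mm in diameter, run from the floor (z = 0) to the underside of the seat, each leg's axis is inset half a diameter from the nearest pair of seat edges (so the leg's bounding box is flush with the corner).

B is a box-shaped house frame (walls only): outside footprint 4360×5820 mm, wall height 2910 mm, wall thickness 182 mm. The two y-facing walls run the full x-width; the two x-facing walls fit between the inner faces of the y-facing walls.

The house frame is on the floor beside the stool on its −y side.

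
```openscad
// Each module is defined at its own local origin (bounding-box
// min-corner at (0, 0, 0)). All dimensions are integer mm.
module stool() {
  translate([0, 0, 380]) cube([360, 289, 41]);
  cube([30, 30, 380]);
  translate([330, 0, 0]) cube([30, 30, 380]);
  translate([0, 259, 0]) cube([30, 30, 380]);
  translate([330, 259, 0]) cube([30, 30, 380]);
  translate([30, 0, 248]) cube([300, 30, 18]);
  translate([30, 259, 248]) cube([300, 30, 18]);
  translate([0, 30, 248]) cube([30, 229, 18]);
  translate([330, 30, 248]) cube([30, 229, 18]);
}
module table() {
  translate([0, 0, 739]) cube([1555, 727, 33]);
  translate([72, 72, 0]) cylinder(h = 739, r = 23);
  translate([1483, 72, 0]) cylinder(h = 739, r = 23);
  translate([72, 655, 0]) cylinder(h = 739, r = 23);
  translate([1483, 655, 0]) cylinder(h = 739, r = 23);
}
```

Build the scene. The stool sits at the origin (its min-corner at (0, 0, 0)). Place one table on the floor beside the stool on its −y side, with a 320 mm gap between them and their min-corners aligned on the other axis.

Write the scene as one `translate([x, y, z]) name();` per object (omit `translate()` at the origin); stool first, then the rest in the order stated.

stool();
translate([0, -1047, 0]) table();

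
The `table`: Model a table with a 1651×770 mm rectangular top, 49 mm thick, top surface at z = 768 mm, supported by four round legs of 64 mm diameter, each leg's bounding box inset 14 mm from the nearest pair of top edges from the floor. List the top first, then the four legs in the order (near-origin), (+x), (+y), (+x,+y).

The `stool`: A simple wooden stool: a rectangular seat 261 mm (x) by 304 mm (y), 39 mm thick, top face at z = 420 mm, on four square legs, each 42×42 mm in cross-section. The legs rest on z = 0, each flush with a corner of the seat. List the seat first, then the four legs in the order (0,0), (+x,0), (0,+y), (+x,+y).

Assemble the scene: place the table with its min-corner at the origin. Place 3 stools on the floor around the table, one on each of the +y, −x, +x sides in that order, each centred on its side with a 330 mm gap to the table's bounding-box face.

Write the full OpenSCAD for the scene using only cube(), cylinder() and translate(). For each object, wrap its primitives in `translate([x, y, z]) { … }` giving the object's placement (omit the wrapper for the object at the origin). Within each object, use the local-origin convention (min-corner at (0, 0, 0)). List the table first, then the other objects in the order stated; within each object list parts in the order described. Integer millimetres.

translate([0, 0, 719]) cube([1651, 770, 49]);
translate([46, 46, 0]) cylinder(h = 719, r = 32);
translate([1605, 46, 0]) cylinder(h = 719, r = 32);
translate([46, 724, 0]) cylinder(h = 719, r = 32);
translate([1605, 724, 0]) cylinder(h = 719, r = 32);
translate([695, 1100, 0]) {
  translate([0, 0, 381]) cube([261, 304, 39]);
  cube([42, 42, 381]);
  translate([219, 0, 0]) cube([42, 42, 381]);
  translate([0, 262, 0]) cube([42, 42, 381]);
  translate([219, 262, 0]) cube([42, 42, 381]);
}
translate([-591, 233, 0]) {
  translate([0, 0, 381]) cube([261, 304, 39]);
  cube([42, 42, 381]);
  translate([219, 0, 0]) cube([42, 42, 381]);
  translate([0, 262, 0]) cube([42, 42, 381]);
  translate([219, 262, 0]) cube([42, 42, 381]);
}
translate([1981, 233, 0]) {
  translate([0, 0, 381]) cube([261, 304, 39]);
  cube([42, 42, 381]);
  translate([219, 0, 0]) cube([42, 42, 381]);
  translate([0, 262, 0]) cube([42, 42, 381]);
  translate([219, 262, 0]) cube([42, 42, 381]);
}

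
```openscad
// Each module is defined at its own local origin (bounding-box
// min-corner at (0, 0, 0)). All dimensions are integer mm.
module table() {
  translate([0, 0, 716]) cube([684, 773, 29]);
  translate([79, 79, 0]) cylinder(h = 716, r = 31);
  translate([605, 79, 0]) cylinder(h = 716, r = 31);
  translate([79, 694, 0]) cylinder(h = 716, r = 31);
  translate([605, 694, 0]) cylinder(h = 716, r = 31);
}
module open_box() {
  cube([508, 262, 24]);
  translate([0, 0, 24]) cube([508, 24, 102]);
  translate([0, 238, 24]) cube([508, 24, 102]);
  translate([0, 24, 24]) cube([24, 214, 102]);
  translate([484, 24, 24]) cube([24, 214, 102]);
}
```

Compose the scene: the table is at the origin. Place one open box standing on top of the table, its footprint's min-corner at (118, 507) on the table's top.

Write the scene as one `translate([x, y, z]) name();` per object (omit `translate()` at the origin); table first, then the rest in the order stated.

table();
translate([118, 507, 745]) open_box();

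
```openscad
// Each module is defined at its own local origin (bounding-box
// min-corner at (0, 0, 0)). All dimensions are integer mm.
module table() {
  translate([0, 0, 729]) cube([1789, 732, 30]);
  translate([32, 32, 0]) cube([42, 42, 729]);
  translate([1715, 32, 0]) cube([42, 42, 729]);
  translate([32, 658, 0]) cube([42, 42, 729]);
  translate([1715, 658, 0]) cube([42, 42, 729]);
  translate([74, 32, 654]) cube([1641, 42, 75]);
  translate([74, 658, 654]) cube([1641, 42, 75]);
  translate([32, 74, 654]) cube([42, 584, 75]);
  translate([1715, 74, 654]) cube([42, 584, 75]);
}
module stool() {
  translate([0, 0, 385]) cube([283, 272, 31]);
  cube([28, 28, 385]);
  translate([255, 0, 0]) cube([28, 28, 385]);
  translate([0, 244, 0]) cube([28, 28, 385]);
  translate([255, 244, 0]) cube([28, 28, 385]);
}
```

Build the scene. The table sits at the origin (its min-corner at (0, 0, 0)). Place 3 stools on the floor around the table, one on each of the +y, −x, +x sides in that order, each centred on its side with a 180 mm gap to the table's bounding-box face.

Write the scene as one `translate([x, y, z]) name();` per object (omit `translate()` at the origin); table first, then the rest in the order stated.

table();
translate([753, 912, 0]) stool();
translate([-463, 230, 0]) stool();
translate([1969, 230, 0]) stool();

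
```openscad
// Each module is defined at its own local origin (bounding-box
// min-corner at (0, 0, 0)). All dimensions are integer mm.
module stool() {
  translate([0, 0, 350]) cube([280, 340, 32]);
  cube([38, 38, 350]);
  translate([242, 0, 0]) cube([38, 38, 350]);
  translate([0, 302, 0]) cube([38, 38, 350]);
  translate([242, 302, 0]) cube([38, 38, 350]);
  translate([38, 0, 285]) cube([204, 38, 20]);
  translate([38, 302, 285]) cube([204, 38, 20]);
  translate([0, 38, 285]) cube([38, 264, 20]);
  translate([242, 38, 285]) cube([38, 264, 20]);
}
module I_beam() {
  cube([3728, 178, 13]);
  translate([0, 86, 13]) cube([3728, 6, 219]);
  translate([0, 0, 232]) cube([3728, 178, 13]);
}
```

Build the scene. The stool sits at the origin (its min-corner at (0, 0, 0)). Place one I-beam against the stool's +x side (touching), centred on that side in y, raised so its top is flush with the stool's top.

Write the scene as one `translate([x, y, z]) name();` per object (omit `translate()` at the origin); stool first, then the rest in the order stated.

stool();
translate([280, 81, 137]) I_beam();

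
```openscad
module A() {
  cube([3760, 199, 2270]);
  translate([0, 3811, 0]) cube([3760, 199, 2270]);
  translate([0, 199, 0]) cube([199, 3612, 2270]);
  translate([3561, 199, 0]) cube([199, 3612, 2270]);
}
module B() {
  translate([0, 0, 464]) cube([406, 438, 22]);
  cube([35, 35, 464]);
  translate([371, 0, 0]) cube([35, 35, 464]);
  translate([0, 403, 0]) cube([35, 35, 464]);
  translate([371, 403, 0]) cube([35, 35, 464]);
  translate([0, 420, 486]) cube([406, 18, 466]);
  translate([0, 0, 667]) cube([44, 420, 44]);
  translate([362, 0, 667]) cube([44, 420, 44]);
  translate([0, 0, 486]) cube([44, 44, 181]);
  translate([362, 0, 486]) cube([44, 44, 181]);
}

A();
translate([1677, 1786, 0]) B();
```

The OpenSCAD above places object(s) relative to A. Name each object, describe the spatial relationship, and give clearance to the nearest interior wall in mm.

Clearances: x = 1478, y = 1587; minimum 1478 mm.

A is a house frame. B is a chair. The chair sits inside the house frame, centred. The clearance to the nearest interior wall is 1478 mm.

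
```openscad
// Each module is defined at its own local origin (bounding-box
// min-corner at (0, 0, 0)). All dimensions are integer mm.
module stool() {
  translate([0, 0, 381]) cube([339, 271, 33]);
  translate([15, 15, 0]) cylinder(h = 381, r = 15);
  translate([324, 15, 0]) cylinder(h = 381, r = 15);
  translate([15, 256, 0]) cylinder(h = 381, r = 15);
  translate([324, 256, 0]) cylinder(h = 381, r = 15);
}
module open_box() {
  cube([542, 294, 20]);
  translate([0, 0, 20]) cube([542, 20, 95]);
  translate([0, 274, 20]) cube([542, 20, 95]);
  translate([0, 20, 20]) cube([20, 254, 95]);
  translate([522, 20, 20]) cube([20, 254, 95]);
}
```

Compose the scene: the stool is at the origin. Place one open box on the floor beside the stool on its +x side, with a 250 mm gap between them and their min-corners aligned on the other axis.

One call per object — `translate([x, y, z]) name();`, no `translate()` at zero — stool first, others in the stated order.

stool();
translate([589, 0, 0]) open_box();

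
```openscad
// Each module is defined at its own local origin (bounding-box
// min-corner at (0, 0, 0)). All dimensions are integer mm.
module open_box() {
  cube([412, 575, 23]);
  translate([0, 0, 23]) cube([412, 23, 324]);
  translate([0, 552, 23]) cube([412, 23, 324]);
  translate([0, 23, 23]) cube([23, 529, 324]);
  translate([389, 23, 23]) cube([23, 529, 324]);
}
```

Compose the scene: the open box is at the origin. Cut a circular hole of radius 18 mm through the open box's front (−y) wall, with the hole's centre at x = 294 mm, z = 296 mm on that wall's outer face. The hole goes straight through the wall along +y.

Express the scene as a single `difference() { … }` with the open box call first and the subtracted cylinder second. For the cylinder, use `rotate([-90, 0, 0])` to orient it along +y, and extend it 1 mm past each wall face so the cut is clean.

difference() {
  open_box();
  translate([294, -1, 296]) rotate([-90, 0, 0]) cylinder(h = 25, r = 18);
}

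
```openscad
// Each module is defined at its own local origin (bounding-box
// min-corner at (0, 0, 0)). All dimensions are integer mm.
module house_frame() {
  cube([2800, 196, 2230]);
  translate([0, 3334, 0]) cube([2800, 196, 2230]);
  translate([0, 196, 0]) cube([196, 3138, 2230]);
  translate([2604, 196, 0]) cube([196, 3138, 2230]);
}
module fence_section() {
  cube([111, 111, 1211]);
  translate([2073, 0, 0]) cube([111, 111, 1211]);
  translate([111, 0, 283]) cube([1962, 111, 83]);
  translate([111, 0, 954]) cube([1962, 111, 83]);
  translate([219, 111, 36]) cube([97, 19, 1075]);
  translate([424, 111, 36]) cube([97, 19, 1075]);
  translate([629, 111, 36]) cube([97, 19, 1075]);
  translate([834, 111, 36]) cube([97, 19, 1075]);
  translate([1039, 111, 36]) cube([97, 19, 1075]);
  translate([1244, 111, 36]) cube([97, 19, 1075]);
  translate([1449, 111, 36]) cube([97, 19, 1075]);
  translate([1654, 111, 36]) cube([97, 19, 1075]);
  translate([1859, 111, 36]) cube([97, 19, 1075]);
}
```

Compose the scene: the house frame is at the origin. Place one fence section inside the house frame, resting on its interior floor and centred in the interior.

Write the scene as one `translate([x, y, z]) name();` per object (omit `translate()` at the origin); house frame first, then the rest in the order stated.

house_frame();
translate([308, 1700, 0]) fence_section();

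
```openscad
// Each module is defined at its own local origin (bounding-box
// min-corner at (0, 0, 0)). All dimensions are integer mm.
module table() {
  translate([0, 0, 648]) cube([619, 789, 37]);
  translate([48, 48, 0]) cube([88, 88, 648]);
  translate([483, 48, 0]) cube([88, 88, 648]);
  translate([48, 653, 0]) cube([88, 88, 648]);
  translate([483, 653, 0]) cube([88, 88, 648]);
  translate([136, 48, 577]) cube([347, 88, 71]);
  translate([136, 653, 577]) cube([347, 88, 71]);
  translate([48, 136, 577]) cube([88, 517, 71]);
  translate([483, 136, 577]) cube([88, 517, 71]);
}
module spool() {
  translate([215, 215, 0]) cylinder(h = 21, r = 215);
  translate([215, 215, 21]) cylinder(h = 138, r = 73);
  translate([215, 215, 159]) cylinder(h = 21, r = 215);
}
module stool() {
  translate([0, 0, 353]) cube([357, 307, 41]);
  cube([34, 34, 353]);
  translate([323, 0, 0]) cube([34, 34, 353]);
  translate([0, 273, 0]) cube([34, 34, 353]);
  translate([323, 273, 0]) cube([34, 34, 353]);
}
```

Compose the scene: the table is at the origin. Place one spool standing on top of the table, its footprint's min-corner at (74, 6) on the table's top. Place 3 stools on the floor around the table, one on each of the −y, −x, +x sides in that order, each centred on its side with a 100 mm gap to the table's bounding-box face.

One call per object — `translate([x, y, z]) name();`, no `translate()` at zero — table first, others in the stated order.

table();
translate([74, 6, 685]) spool();
translate([131, -407, 0]) stool();
translate([-457, 241, 0]) stool();
translate([719, 241, 0]) stool();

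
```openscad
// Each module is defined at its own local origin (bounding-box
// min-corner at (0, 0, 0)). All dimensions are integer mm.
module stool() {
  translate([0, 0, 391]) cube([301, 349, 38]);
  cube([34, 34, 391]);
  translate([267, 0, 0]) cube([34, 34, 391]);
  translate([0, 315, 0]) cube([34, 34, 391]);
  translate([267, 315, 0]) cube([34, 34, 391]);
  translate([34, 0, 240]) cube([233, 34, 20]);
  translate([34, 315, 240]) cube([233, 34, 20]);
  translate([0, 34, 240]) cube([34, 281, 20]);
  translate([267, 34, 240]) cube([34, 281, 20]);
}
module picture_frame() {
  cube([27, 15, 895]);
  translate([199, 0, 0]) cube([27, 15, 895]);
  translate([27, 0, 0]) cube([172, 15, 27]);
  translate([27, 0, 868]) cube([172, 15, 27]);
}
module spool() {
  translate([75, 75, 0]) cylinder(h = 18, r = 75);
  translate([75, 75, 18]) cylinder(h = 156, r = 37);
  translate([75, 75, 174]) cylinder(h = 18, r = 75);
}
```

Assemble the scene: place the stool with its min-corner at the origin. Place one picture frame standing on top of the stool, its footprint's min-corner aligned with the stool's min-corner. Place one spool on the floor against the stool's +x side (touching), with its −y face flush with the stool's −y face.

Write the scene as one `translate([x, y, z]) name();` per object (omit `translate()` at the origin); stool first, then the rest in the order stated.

stool();
translate([0, 0, 429]) picture_frame();
translate([301, 0, 0]) spool();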